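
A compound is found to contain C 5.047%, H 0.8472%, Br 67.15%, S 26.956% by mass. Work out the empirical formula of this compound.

CH2Br2S2

Assume 100 g: 5.047 g C, 0.8472 g H, 67.15 g Br, 26.956 g S.
Moles — C: 5.047 / 12.01 = 0.4202 mol; H: 0.8472 / 1.008 = 0.8405 mol; Br: 67.15 / 79.90 = 0.8404 mol; S: 26.956 / 32.07 = 0.8405 mol
Ratios (÷ 0.4202): C 1.000, H 2.000, Br 2.000, S 2.000
≈ 1:2:2:2 → CH2Br2S2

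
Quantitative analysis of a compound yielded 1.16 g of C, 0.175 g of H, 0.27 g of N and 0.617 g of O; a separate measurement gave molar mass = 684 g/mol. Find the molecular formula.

n(C) = 1.16/12.01 = 0.09659, n(H) = 0.175/1.008 = 0.1736, n(N) = 0.27/14.01 = 0.01927, n(O) = 0.617/16.00 = 0.03856
Divide by the smallest (0.01927 mol N): C 5.012, H 9.008, N 1.000, O 2.001
→ C5H9NO2
Empirical-formula mass = 115.13 g/mol
n = 684 / 115.13 = 5.94 ≈ 6
Molecular formula = (C5H9NO2)×6 = C30H54N6O12

C30H54N6O12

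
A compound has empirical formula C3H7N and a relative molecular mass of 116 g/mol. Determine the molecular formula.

Empirical-formula mass = 57.10 g/mol
n = 116 / 57.10 = 2.03 ≈ 2
Molecular formula = (C3H7N)2 = C6H14N2

C6H14N2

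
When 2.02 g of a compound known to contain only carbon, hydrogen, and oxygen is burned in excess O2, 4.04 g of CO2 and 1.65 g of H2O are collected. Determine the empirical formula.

C2H4O

mol C = 4.04 / 44.01 = 0.09180; mass C = 0.09180 × 12.01 = 1.102 g
mol H = 2 × (1.65 / 18.02) = 0.1831; mass H = 0.1831 × 1.008 = 0.1846 g
mass O = 2.02 − (1.287) = 0.7329 g → mol O = 0.04581
Divide by the smallest (0.04581 mol O): C 2.004, H 3.998, O 1.000
≈ 2:4:1 → C2H4O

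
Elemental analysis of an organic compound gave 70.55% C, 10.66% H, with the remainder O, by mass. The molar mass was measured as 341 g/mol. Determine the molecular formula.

C20H36O4

Assume 100 g: 70.55 g C, 10.66 g H, 18.79 g O.
n(C) = 70.55/12.01 = 5.874, n(H) = 10.66/1.008 = 10.58, n(O) = 18.79/16.00 = 1.174
Smallest is O at 1.174 mol; normalising gives C 5.002, H 9.005, O 1.000
≈ 5:9:1 → C5H9O
Empirical-formula mass = 85.12 g/mol
n = 341 / 85.12 = 4.01 ≈ 4
Molecular formula = (C5H9O)×4 = C20H36O4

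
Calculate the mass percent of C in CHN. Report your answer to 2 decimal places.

Molar mass = 1(12.01) + 1(1.008) + 1(14.01) = 27.028 g/mol
Mass of C per mole = 1 × 12.01 = 12.010 g
% C = 12.010 / 27.028 × 100 = 44.44%

44.44%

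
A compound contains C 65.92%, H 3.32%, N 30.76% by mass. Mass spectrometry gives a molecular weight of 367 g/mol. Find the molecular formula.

C20H12N8

Assume 100 g: 65.92 g C, 3.32 g H, 30.76 g N.
C: 65.92 g ÷ 12.01 g/mol = 5.489 mol
H: 3.32 g ÷ 1.008 g/mol = 3.294 mol
N: 30.76 g ÷ 14.01 g/mol = 2.196 mol
Divide by the smallest (2.196 mol N): C 2.500, H 1.500, N 1.000
×2: C 5.00, H 3.00, N 2.00 → C5H3N2
Empirical-formula mass = 91.09 g/mol
n = 367 / 91.09 = 4.03 ≈ 4
Molecular formula = (C5H3N2)×4 = C20H12N8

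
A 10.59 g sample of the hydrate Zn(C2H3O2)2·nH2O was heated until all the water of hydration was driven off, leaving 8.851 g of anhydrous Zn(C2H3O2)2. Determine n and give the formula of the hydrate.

Zn(C2H3O2)2·2H2O

Mass of water lost = 10.59 − 8.851 = 1.739 g → 1.739 / 18.02 = 0.0965 mol H2O
Molar mass of Zn(C2H3O2)2 = 183.47 g/mol → mol Zn(C2H3O2)2 = 8.851 / 183.47 = 0.04824
n = 0.0965 / 0.04824 = 2.00 ≈ 2 → Zn(C2H3O2)2·2H2O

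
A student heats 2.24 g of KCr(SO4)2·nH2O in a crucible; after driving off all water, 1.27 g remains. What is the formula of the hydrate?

KCr(SO4)2·12H2O

Mass of water lost = 2.24 − 1.27 = 0.97 g → 0.97 / 18.02 = 0.05383 mol H2O
Molar mass of KCr(SO4)2 = 283.24 g/mol → mol KCr(SO4)2 = 1.27 / 283.24 = 0.004484
n = 0.05383 / 0.004484 = 12.01 ≈ 12 → KCr(SO4)2·12H2O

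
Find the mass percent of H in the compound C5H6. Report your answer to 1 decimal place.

9.2%

Molar mass = 5(12.01) + 6(1.008) = 66.098 g/mol
Mass of H per mole = 6 × 1.008 = 6.048 g
% H = 6.048 / 66.098 × 100 = 9.2%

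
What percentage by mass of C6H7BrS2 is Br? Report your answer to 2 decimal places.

Molar mass = 6(12.01) + 7(1.008) + 1(79.90) + 2(32.07) = 223.156 g/mol
Mass of Br per mole = 1 × 79.90 = 79.900 g
% Br = 79.900 / 223.156 × 100 = 35.80%

35.80%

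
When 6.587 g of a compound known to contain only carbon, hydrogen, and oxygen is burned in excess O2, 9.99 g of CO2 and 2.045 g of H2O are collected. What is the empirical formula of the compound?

mol C = 9.99 / 44.01 = 0.2270; mass C = 0.2270 × 12.01 = 2.726 g
mol H = 2 × (2.045 / 18.02) = 0.2270; mass H = 0.2270 × 1.008 = 0.2288 g
mass O = 6.587 − (2.955) = 3.632 g → mol O = 0.2270
Smallest is H at 0.227 mol; normalising gives C 1.000, H 1.000, O 1.000
Ratio ≈ 1:1:1, so the empirical formula is CHO

CHO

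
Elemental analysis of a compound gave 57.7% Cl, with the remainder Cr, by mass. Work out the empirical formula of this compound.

Assume 100 g: 57.7 g Cl, 42.3 g Cr.
Cl: 57.7 g ÷ 35.45 g/mol = 1.628 mol
Cr: 42.3 g ÷ 52.00 g/mol = 0.8135 mol
Ratios (÷ 0.8135): Cl 2.001, Cr 1.000
Ratio ≈ 2:1, so the empirical formula is Cl2Cr

Cl2Cr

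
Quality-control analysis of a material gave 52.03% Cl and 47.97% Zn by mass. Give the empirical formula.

Assume 100 g: 52.03 g Cl, 47.97 g Zn.
Cl: 52.03 g ÷ 35.45 g/mol = 1.468 mol
Zn: 47.97 g ÷ 65.38 g/mol = 0.7337 mol
Smallest is Zn at 0.7337 mol; normalising gives Cl 2.000, Zn 1.000
Ratio ≈ 2:1, so the empirical formula is Cl2Zn

Cl2Zn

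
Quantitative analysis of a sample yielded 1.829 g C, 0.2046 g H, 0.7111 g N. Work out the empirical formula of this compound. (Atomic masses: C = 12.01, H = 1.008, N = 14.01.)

C3H4N

Moles — C: 1.829 / 12.01 = 0.1523 mol; H: 0.2046 / 1.008 = 0.203 mol; N: 0.7111 / 14.01 = 0.05076 mol
Ratios (÷ 0.05076): C 3.000, H 3.999, N 1.000
Ratio ≈ 3:4:1, so the empirical formula is C3H4N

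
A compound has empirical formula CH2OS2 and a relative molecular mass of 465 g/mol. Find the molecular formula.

Empirical-formula mass = 94.17 g/mol
n = 465 / 94.17 = 4.94 ≈ 5
Molecular formula = (CH2OS2)5 = C5H10O5S10

C5H10O5S10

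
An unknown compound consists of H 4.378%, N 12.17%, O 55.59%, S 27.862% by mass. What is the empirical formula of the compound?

Assume 100 g: 4.378 g H, 12.17 g N, 55.59 g O, 27.862 g S.
n(H) = 4.378/1.008 = 4.343, n(N) = 12.17/14.01 = 0.8687, n(O) = 55.59/16.00 = 3.474, n(S) = 27.862/32.07 = 0.8688
Divide by the smallest (0.8687 mol N): H 5.000, N 1.000, O 4.000, S 1.000
Ratio ≈ 5:1:4:1, so the empirical formula is H5NO4S

H5NO4S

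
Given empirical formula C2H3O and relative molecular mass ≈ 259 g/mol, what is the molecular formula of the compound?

Empirical-formula mass = 43.04 g/mol
n = 259 / 43.04 = 6.02 ≈ 6
Molecular formula = (C2H3O)6 = C12H18O6

C12H18O6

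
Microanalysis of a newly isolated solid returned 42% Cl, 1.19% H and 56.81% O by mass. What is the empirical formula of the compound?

Assume 100 g: 42 g Cl, 1.19 g H, 56.81 g O.
n(Cl) = 42/35.45 = 1.185, n(H) = 1.19/1.008 = 1.181, n(O) = 56.81/16.00 = 3.551
Ratios (÷ 1.181): Cl 1.004, H 1.000, O 3.008
Ratio ≈ 1:1:3, so the empirical formula is ClHO3

ClHO3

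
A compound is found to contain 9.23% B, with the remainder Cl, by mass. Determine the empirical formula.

Assume 100 g: 9.23 g B, 90.77 g Cl.
B: 9.23 g ÷ 10.81 g/mol = 0.8538 mol
Cl: 90.77 g ÷ 35.45 g/mol = 2.561 mol
Divide by the smallest (0.8538 mol B): B 1.000, Cl 2.999
Ratio ≈ 1:3, so the empirical formula is BCl3

BCl3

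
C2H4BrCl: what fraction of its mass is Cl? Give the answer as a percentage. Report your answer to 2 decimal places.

Molar mass = 2(12.01) + 4(1.008) + 1(79.90) + 1(35.45) = 143.402 g/mol
Mass of Cl per mole = 1 × 35.45 = 35.450 g
% Cl = 35.450 / 143.402 × 100 = 24.72%

24.72%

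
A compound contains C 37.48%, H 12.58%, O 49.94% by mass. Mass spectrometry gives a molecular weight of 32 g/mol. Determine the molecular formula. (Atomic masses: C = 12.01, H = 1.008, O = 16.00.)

Assume 100 g: 37.48 g C, 12.58 g H, 49.94 g O.
C: 37.48 g ÷ 12.01 g/mol = 3.121 mol
H: 12.58 g ÷ 1.008 g/mol = 12.48 mol
O: 49.94 g ÷ 16.00 g/mol = 3.121 mol
Ratios (÷ 3.121): C 1.000, H 3.999, O 1.000
≈ 1:4:1 → CH4O
Empirical-formula mass = 32.04 g/mol
n = 32 / 32.04 = 1.00 ≈ 1
Molecular formula = empirical formula = CH4O

CH4O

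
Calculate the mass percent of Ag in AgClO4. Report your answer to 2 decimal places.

Molar mass = 1(107.87) + 1(35.45) + 4(16.00) = 207.320 g/mol
Mass of Ag per mole = 1 × 107.87 = 107.870 g
% Ag = 107.870 / 207.320 × 100 = 52.03%

52.03%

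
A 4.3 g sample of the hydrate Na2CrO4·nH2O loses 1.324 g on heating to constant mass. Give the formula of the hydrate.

Mass of anhydrous Na2CrO4 = 4.3 − 1.324 = 2.976 g
mol H2O = 1.324 / 18.02 = 0.07347
Molar mass of Na2CrO4 = 161.98 g/mol → mol Na2CrO4 = 2.976 / 161.98 = 0.01837
n = 0.07347 / 0.01837 = 4.00 ≈ 4 → Na2CrO4·4H2O

Na2CrO4·4H2O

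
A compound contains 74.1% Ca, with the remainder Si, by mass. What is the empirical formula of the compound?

Ca2Si

Assume 100 g: 74.1 g Ca, 25.9 g Si.
Ca: 74.1 g ÷ 40.08 g/mol = 1.849 mol
Si: 25.9 g ÷ 28.09 g/mol = 0.922 mol
Divide by the smallest (0.922 mol Si): Ca 2.005, Si 1.000
Ratio ≈ 2:1, so the empirical formula is Ca2Si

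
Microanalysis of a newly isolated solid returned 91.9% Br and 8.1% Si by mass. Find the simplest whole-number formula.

Br4Si

Assume 100 g: 91.9 g Br, 8.1 g Si.
Br: 91.9 g ÷ 79.90 g/mol = 1.15 mol
Si: 8.1 g ÷ 28.09 g/mol = 0.2884 mol
Smallest is Si at 0.2884 mol; normalising gives Br 3.989, Si 1.000
→ Br4Si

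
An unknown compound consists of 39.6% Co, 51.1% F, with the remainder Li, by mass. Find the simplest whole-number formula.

Assume 100 g: 39.6 g Co, 51.1 g F, 9.3 g Li.
Co: 39.6 g ÷ 58.93 g/mol = 0.672 mol
F: 51.1 g ÷ 19.00 g/mol = 2.689 mol
Li: 9.3 g ÷ 6.94 g/mol = 1.34 mol
Ratios (÷ 0.672): Co 1.000, F 4.002, Li 1.994
≈ 1:4:2 → CoF4Li2

CoF4Li2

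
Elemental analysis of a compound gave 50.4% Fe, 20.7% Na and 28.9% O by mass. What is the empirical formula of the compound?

FeNaO2

Assume 100 g: 50.4 g Fe, 20.7 g Na, 28.9 g O.
Fe: 50.4 g ÷ 55.85 g/mol = 0.9024 mol
Na: 20.7 g ÷ 22.99 g/mol = 0.9004 mol
O: 28.9 g ÷ 16.00 g/mol = 1.806 mol
Ratios (÷ 0.9004): Fe 1.002, Na 1.000, O 2.006
≈ 1:1:2 → FeNaO2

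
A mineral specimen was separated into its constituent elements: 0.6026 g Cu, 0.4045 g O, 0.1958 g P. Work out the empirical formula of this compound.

Cu: 0.6026 g ÷ 63.55 g/mol = 0.009482 mol
O: 0.4045 g ÷ 16.00 g/mol = 0.02528 mol
P: 0.1958 g ÷ 30.97 g/mol = 0.006322 mol
Smallest is P at 0.006322 mol; normalising gives Cu 1.500, O 3.999, P 1.000
Multiply by 2: Cu 3.00, O 8.00, P 2.00 → Cu3O8P2

Cu3O8P2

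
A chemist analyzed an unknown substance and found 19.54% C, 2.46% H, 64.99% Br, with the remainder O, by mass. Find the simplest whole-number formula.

Assume 100 g: 19.54 g C, 2.46 g H, 64.99 g Br, 13.01 g O.
C: 19.54 g ÷ 12.01 g/mol = 1.627 mol
H: 2.46 g ÷ 1.008 g/mol = 2.44 mol
Br: 64.99 g ÷ 79.90 g/mol = 0.8134 mol
O: 13.01 g ÷ 16.00 g/mol = 0.8131 mol
Divide by the smallest (0.8131 mol O): C 2.001, H 3.001, Br 1.000, O 1.000
→ C2H3BrO

C2H3BrO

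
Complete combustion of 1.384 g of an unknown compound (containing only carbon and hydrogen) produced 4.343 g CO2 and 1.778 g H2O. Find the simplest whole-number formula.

mol C = 4.343 / 44.01 = 0.09868; mass C = 0.09868 × 12.01 = 1.185 g
mol H = 2 × (1.778 / 18.02) = 0.1973; mass H = 0.1973 × 1.008 = 0.1989 g
Smallest is C at 0.09868 mol; normalising gives C 1.000, H 2.000
Ratio ≈ 1:2, so the empirical formula is CH2

CH2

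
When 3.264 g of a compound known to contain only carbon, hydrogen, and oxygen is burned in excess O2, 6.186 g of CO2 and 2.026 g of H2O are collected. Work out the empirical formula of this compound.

mol C = 6.186 / 44.01 = 0.1406; mass C = 0.1406 × 12.01 = 1.688 g
mol H = 2 × (2.026 / 18.02) = 0.2249; mass H = 0.2249 × 1.008 = 0.2267 g
mass O = 3.264 − (1.915) = 1.349 g → mol O = 0.08433
Smallest is O at 0.08433 mol; normalising gives C 1.667, H 2.667, O 1.000
Multiply by 3: C 5.00, H 8.00, O 3.00 → C5H8O3

C5H8O3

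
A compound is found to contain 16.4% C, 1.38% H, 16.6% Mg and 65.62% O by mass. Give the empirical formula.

Assume 100 g: 16.4 g C, 1.38 g H, 16.6 g Mg, 65.62 g O.
C: 16.4 g ÷ 12.01 g/mol = 1.366 mol
H: 1.38 g ÷ 1.008 g/mol = 1.369 mol
Mg: 16.6 g ÷ 24.31 g/mol = 0.6828 mol
O: 65.62 g ÷ 16.00 g/mol = 4.101 mol
Ratios (÷ 0.6828): C 2.000, H 2.005, Mg 1.000, O 6.006
→ C2H2MgO6

C2H2MgO6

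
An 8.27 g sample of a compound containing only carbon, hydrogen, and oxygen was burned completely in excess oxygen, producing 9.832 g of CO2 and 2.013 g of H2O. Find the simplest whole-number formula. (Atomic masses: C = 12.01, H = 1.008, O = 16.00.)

mol C = 9.832 / 44.01 = 0.2234; mass C = 0.2234 × 12.01 = 2.683 g
mol H = 2 × (2.013 / 18.02) = 0.2234; mass H = 0.2234 × 1.008 = 0.2252 g
mass O = 8.27 − (2.908) = 5.362 g → mol O = 0.3351
Ratios (÷ 0.2234): C 1.000, H 1.000, O 1.500
Multiply by 2: C 2.00, H 2.00, O 3.00 → C2H2O3

C2H2O3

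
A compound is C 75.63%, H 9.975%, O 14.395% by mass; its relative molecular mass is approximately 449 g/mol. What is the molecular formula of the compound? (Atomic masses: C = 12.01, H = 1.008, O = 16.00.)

C28H44O4

Assume 100 g: 75.63 g C, 9.975 g H, 14.395 g O.
C: 75.63 g ÷ 12.01 g/mol = 6.297 mol
H: 9.975 g ÷ 1.008 g/mol = 9.896 mol
O: 14.395 g ÷ 16.00 g/mol = 0.8997 mol
Smallest is O at 0.8997 mol; normalising gives C 6.999, H 10.999, O 1.000
→ C7H11O
Empirical-formula mass = 111.16 g/mol
n = 449 / 111.16 = 4.04 ≈ 4
Molecular formula = (C7H11O)×4 = C28H44O4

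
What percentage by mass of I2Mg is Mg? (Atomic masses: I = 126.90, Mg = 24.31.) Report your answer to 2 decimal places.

Molar mass = 2(126.90) + 1(24.31) = 278.110 g/mol
Mass of Mg per mole = 1 × 24.31 = 24.310 g
% Mg = 24.310 / 278.110 × 100 = 8.74%

8.74%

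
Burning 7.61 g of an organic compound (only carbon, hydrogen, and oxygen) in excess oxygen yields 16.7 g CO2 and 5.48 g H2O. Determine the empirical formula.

C5H8O2

mol C = 16.7 / 44.01 = 0.3795; mass C = 0.3795 × 12.01 = 4.557 g
mol H = 2 × (5.48 / 18.02) = 0.6082; mass H = 0.6082 × 1.008 = 0.6131 g
mass O = 7.61 − (5.170) = 2.440 g → mol O = 0.1525
Ratios (÷ 0.1525): C 2.489, H 3.989, O 1.000
Scaling by 2: C 4.98, H 7.98, O 2.00 → C5H8O2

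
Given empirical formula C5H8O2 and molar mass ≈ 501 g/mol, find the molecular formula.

C25H40O10

Empirical-formula mass = 100.11 g/mol
n = 501 / 100.11 = 5.00 ≈ 5
Molecular formula = (C5H8O2)5 = C25H40O10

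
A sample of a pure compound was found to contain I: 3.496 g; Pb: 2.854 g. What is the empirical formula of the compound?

I: 3.496 g ÷ 126.90 g/mol = 0.02755 mol
Pb: 2.854 g ÷ 207.2 g/mol = 0.01377 mol
Smallest is Pb at 0.01377 mol; normalising gives I 2.000, Pb 1.000
Ratio ≈ 2:1, so the empirical formula is I2Pb

I2Pb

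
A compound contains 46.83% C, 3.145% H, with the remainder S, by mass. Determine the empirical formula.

Assume 100 g: 46.83 g C, 3.145 g H, 50.025 g S.
C: 46.83 g ÷ 12.01 g/mol = 3.899 mol
H: 3.145 g ÷ 1.008 g/mol = 3.12 mol
S: 50.025 g ÷ 32.07 g/mol = 1.56 mol
Smallest is S at 1.56 mol; normalising gives C 2.500, H 2.000, S 1.000
Scaling by 2: C 5.00, H 4.00, S 2.00 → C5H4S2

C5H4S2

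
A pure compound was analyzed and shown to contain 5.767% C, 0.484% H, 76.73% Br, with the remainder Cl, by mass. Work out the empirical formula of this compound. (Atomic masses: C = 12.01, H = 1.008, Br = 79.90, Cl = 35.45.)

Assume 100 g: 5.767 g C, 0.484 g H, 76.73 g Br, 17.019 g Cl.
Moles — C: 5.767 / 12.01 = 0.4802 mol; H: 0.484 / 1.008 = 0.4802 mol; Br: 76.73 / 79.90 = 0.9603 mol; Cl: 17.019 / 35.45 = 0.4801 mol
Smallest is Cl at 0.4801 mol; normalising gives C 1.000, H 1.000, Br 2.000, Cl 1.000
≈ 1:1:2:1 → CHBr2Cl

CHBr2Cl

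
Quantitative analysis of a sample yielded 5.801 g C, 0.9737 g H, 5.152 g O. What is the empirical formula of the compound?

n(C) = 5.801/12.01 = 0.483, n(H) = 0.9737/1.008 = 0.966, n(O) = 5.152/16.00 = 0.322
Divide by the smallest (0.322 mol O): C 1.500, H 3.000, O 1.000
Scaling by 2: C 3.00, H 6.00, O 2.00 → C3H6O2

C3H6O2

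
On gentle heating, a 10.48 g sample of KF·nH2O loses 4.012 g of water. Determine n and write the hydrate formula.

Mass of anhydrous KF = 10.48 − 4.012 = 6.468 g
mol H2O = 4.012 / 18.02 = 0.2226
Molar mass of KF = 58.10 g/mol → mol KF = 6.468 / 58.10 = 0.1113
n = 0.2226 / 0.1113 = 2.00 ≈ 2 → KF·2H2O

KF·2H2O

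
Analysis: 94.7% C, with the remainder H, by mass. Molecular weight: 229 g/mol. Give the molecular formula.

C18H12

Assume 100 g: 94.7 g C, 5.3 g H.
n(C) = 94.7/12.01 = 7.885, n(H) = 5.3/1.008 = 5.258
Divide by the smallest (5.258 mol H): C 1.500, H 1.000
Scaling by 2: C 3.00, H 2.00 → C3H2
Empirical-formula mass = 38.05 g/mol
n = 229 / 38.05 = 6.02 ≈ 6
Molecular formula = (C3H2)×6 = C18H12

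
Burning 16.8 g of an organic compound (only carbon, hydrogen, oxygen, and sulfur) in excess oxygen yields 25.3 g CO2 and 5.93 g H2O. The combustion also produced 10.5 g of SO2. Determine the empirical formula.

mol C = 25.3 / 44.01 = 0.5749; mass C = 0.5749 × 12.01 = 6.904 g
mol H = 2 × (5.93 / 18.02) = 0.6582; mass H = 0.6582 × 1.008 = 0.6634 g
mol S = 10.5 / 64.07 = 0.1639; mass S = 5.256 g
mass O = 16.8 − (12.82) = 3.977 g → mol O = 0.2485
Divide by the smallest (0.1639 mol S): C 3.508, H 4.016, O 1.517, S 1.000
Multiply by 2: C 7.02, H 8.03, O 3.03, S 2.00 → C7H8O3S2

C7H8O3S2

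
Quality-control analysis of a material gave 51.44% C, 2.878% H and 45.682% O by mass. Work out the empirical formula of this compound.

C3H2O2

Assume 100 g: 51.44 g C, 2.878 g H, 45.682 g O.
C: 51.44 g ÷ 12.01 g/mol = 4.283 mol
H: 2.878 g ÷ 1.008 g/mol = 2.855 mol
O: 45.682 g ÷ 16.00 g/mol = 2.855 mol
Divide by the smallest (2.855 mol O): C 1.500, H 1.000, O 1.000
×2: C 3.00, H 2.00, O 2.00 → C3H2O2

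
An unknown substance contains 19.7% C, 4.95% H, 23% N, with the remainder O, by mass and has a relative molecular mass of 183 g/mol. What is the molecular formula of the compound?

Assume 100 g: 19.7 g C, 4.95 g H, 23 g N, 52.35 g O.
C: 19.7 g ÷ 12.01 g/mol = 1.64 mol
H: 4.95 g ÷ 1.008 g/mol = 4.911 mol
N: 23 g ÷ 14.01 g/mol = 1.642 mol
O: 52.35 g ÷ 16.00 g/mol = 3.272 mol
Smallest is C at 1.64 mol; normalising gives C 1.000, H 2.994, N 1.001, O 1.995
→ CH3NO2
Empirical-formula mass = 61.04 g/mol
n = 183 / 61.04 = 3.00 ≈ 3
Molecular formula = (CH3NO2)×3 = C3H9N3O6

C3H9N3O6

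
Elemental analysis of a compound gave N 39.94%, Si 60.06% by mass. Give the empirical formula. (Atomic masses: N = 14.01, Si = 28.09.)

N4Si3

Assume 100 g: 39.94 g N, 60.06 g Si.
n(N) = 39.94/14.01 = 2.851, n(Si) = 60.06/28.09 = 2.138
Divide by the smallest (2.138 mol Si): N 1.333, Si 1.000
Multiply by 3: N 4.00, Si 3.00 → N4Si3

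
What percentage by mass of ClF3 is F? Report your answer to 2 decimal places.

61.65%

Molar mass = 1(35.45) + 3(19.00) = 92.450 g/mol
Mass of F per mole = 3 × 19.00 = 57.000 g
% F = 57.000 / 92.450 × 100 = 61.65%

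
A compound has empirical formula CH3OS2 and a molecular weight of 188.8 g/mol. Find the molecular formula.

Empirical-formula mass = 95.17 g/mol
n = 188.8 / 95.17 = 1.98 ≈ 2
Molecular formula = (CH3OS2)2 = C2H6O2S4

C2H6O2S4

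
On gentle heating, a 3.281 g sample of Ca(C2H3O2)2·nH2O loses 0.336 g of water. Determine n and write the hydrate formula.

Ca(C2H3O2)2·H2O

Mass of anhydrous Ca(C2H3O2)2 = 3.281 − 0.336 = 2.945 g
mol H2O = 0.336 / 18.02 = 0.01865
Molar mass of Ca(C2H3O2)2 = 158.17 g/mol → mol Ca(C2H3O2)2 = 2.945 / 158.17 = 0.01862
n = 0.01865 / 0.01862 = 1.00 ≈ 1 → Ca(C2H3O2)2·H2O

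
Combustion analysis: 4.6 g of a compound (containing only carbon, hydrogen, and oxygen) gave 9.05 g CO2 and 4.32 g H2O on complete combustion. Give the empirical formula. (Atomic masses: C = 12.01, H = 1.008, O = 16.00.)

mol C = 9.05 / 44.01 = 0.2056; mass C = 0.2056 × 12.01 = 2.470 g
mol H = 2 × (4.32 / 18.02) = 0.4795; mass H = 0.4795 × 1.008 = 0.4833 g
mass O = 4.6 − (2.953) = 1.647 g → mol O = 0.1029
Ratios (÷ 0.1029): C 1.998, H 4.658, O 1.000
Multiply by 3: C 5.99, H 13.97, O 3.00 → C6H14O3

C6H14O3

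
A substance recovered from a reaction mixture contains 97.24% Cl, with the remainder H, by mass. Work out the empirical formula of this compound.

ClH

Assume 100 g: 97.24 g Cl, 2.76 g H.
Cl: 97.24 g ÷ 35.45 g/mol = 2.743 mol
H: 2.76 g ÷ 1.008 g/mol = 2.738 mol
Smallest is H at 2.738 mol; normalising gives Cl 1.002, H 1.000
≈ 1:1 → ClH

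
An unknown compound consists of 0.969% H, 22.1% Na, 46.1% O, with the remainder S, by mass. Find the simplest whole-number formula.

HNaO3S

Assume 100 g: 0.969 g H, 22.1 g Na, 46.1 g O, 30.83 g S.
n(H) = 0.969/1.008 = 0.9613, n(Na) = 22.1/22.99 = 0.9613, n(O) = 46.1/16.00 = 2.881, n(S) = 30.83/32.07 = 0.9613
Ratios (÷ 0.9613): H 1.000, Na 1.000, O 2.997, S 1.000
Ratio ≈ 1:1:3:1, so the empirical formula is HNaO3S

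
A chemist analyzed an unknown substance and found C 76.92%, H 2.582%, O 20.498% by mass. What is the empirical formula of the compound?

Assume 100 g: 76.92 g C, 2.582 g H, 20.498 g O.
Moles — C: 76.92 / 12.01 = 6.405 mol; H: 2.582 / 1.008 = 2.562 mol; O: 20.498 / 16.00 = 1.281 mol
Smallest is O at 1.281 mol; normalising gives C 4.999, H 1.999, O 1.000
≈ 5:2:1 → C5H2O

C5H2O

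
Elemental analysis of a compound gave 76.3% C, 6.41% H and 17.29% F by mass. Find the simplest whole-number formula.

Assume 100 g: 76.3 g C, 6.41 g H, 17.29 g F.
n(C) = 76.3/12.01 = 6.353, n(H) = 6.41/1.008 = 6.359, n(F) = 17.29/19.00 = 0.91
Ratios (÷ 0.91): C 6.981, H 6.988, F 1.000
Ratio ≈ 7:7:1, so the empirical formula is C7H7F

C7H7F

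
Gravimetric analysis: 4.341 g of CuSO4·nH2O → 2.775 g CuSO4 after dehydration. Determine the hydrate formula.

Mass of water lost = 4.341 − 2.775 = 1.566 g → 1.566 / 18.02 = 0.0869 mol H2O
Molar mass of CuSO4 = 159.62 g/mol → mol CuSO4 = 2.775 / 159.62 = 0.01739
n = 0.0869 / 0.01739 = 5.00 ≈ 5 → CuSO4·5H2O

CuSO4·5H2O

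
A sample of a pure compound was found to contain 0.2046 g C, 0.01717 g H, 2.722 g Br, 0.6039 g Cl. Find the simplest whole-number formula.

n(C) = 0.2046/12.01 = 0.01704, n(H) = 0.01717/1.008 = 0.01703, n(Br) = 2.722/79.90 = 0.03407, n(Cl) = 0.6039/35.45 = 0.01704
Smallest is H at 0.01703 mol; normalising gives C 1.000, H 1.000, Br 2.000, Cl 1.000
Ratio ≈ 1:1:2:1, so the empirical formula is CHBr2Cl

CHBr2Cl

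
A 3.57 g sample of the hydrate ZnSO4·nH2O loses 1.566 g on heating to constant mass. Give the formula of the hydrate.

Mass of anhydrous ZnSO4 = 3.57 − 1.566 = 2.004 g
mol H2O = 1.566 / 18.02 = 0.0869
Molar mass of ZnSO4 = 161.45 g/mol → mol ZnSO4 = 2.004 / 161.45 = 0.01241
n = 0.0869 / 0.01241 = 7.00 ≈ 7 → ZnSO4·7H2O

ZnSO4·7H2O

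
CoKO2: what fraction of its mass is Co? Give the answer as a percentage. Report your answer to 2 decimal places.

45.32%

Molar mass = 1(58.93) + 1(39.10) + 2(16.00) = 130.030 g/mol
Mass of Co per mole = 1 × 58.93 = 58.930 g
% Co = 58.930 / 130.030 × 100 = 45.32%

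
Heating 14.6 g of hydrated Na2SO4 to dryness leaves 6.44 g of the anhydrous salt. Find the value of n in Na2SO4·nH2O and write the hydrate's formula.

Na2SO4·10H2O

Mass of water lost = 14.6 − 6.44 = 8.16 g → 8.16 / 18.02 = 0.4528 mol H2O
Molar mass of Na2SO4 = 142.05 g/mol → mol Na2SO4 = 6.44 / 142.05 = 0.04534
n = 0.4528 / 0.04534 = 9.99 ≈ 10 → Na2SO4·10H2O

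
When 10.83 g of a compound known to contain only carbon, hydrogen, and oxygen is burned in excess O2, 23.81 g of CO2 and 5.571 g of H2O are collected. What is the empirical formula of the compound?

mol C = 23.81 / 44.01 = 0.5410; mass C = 0.5410 × 12.01 = 6.498 g
mol H = 2 × (5.571 / 18.02) = 0.6183; mass H = 0.6183 × 1.008 = 0.6233 g
mass O = 10.83 − (7.121) = 3.709 g → mol O = 0.2318
Smallest is O at 0.2318 mol; normalising gives C 2.334, H 2.667, O 1.000
Multiply by 3: C 7.00, H 8.00, O 3.00 → C7H8O3

C7H8O3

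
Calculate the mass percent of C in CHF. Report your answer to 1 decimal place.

Molar mass = 1(12.01) + 1(1.008) + 1(19.00) = 32.018 g/mol
Mass of C per mole = 1 × 12.01 = 12.010 g
% C = 12.010 / 32.018 × 100 = 37.5%

37.5%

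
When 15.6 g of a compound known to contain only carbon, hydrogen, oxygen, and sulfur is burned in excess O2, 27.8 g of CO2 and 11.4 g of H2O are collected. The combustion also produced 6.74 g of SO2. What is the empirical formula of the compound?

mol C = 27.8 / 44.01 = 0.6317; mass C = 0.6317 × 12.01 = 7.586 g
mol H = 2 × (11.4 / 18.02) = 1.265; mass H = 1.265 × 1.008 = 1.275 g
mol S = 6.74 / 64.07 = 0.1052; mass S = 3.374 g
mass O = 15.6 − (12.24) = 3.365 g → mol O = 0.2103
Ratios (÷ 0.1052): C 6.005, H 12.027, O 1.999, S 1.000
Ratio ≈ 6:12:2:1, so the empirical formula is C6H12O2S

C6H12O2S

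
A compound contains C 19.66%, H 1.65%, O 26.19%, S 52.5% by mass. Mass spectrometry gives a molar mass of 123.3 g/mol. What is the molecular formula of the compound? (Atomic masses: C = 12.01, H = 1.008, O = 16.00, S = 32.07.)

C2H2O2S2

Assume 100 g: 19.66 g C, 1.65 g H, 26.19 g O, 52.5 g S.
Moles — C: 19.66 / 12.01 = 1.637 mol; H: 1.65 / 1.008 = 1.637 mol; O: 26.19 / 16.00 = 1.637 mol; S: 52.5 / 32.07 = 1.637 mol
Smallest is O at 1.637 mol; normalising gives C 1.000, H 1.000, O 1.000, S 1.000
Ratio ≈ 1:1:1:1, so the empirical formula is CHOS
Empirical-formula mass = 61.09 g/mol
n = 123.3 / 61.09 = 2.02 ≈ 2
Molecular formula = (CHOS)×2 = C2H2O2S2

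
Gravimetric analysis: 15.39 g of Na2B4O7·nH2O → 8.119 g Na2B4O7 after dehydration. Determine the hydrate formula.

Mass of water lost = 15.39 − 8.119 = 7.271 g → 7.271 / 18.02 = 0.4035 mol H2O
Molar mass of Na2B4O7 = 201.22 g/mol → mol Na2B4O7 = 8.119 / 201.22 = 0.04035
n = 0.4035 / 0.04035 = 10.00 ≈ 10 → Na2B4O7·10H2O

Na2B4O7·10H2O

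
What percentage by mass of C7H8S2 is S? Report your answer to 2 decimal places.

Molar mass = 7(12.01) + 8(1.008) + 2(32.07) = 156.274 g/mol
Mass of S per mole = 2 × 32.07 = 64.140 g
% S = 64.140 / 156.274 × 100 = 41.04%

41.04%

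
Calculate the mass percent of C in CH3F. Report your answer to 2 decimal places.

Molar mass = 1(12.01) + 3(1.008) + 1(19.00) = 34.034 g/mol
Mass of C per mole = 1 × 12.01 = 12.010 g
% C = 12.010 / 34.034 × 100 = 35.29%

35.29%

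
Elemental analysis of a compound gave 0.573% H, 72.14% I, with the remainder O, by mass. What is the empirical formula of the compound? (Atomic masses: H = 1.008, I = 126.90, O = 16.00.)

HIO3

Assume 100 g: 0.573 g H, 72.14 g I, 27.287 g O.
H: 0.573 g ÷ 1.008 g/mol = 0.5685 mol
I: 72.14 g ÷ 126.90 g/mol = 0.5685 mol
O: 27.287 g ÷ 16.00 g/mol = 1.705 mol
Divide by the smallest (0.5685 mol H): H 1.000, I 1.000, O 3.000
→ HIO3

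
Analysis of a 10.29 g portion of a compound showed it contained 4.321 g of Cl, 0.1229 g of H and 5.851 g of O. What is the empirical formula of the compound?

Moles — Cl: 4.321 / 35.45 = 0.1219 mol; H: 0.1229 / 1.008 = 0.1219 mol; O: 5.851 / 16.00 = 0.3657 mol
Ratios (÷ 0.1219): Cl 1.000, H 1.000, O 3.000
→ ClHO3

ClHO3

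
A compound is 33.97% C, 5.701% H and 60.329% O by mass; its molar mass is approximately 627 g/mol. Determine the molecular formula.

C18H36O24

Assume 100 g: 33.97 g C, 5.701 g H, 60.329 g O.
C: 33.97 g ÷ 12.01 g/mol = 2.828 mol
H: 5.701 g ÷ 1.008 g/mol = 5.656 mol
O: 60.329 g ÷ 16.00 g/mol = 3.771 mol
Divide by the smallest (2.828 mol C): C 1.000, H 2.000, O 1.333
×3: C 3.00, H 6.00, O 4.00 → C3H6O4
Empirical-formula mass = 106.08 g/mol
n = 627 / 106.08 = 5.91 ≈ 6
Molecular formula = (C3H6O4)×6 = C18H36O24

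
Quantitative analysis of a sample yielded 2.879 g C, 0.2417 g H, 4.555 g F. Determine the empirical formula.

CHF

C: 2.879 g ÷ 12.01 g/mol = 0.2397 mol
H: 0.2417 g ÷ 1.008 g/mol = 0.2398 mol
F: 4.555 g ÷ 19.00 g/mol = 0.2397 mol
Smallest is C at 0.2397 mol; normalising gives C 1.000, H 1.000, F 1.000
→ CHF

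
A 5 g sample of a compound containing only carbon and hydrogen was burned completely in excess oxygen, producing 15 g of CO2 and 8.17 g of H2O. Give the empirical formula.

mol C = 15 / 44.01 = 0.3408; mass C = 0.3408 × 12.01 = 4.093 g
mol H = 2 × (8.17 / 18.02) = 0.9068; mass H = 0.9068 × 1.008 = 0.9140 g
Divide by the smallest (0.3408 mol C): C 1.000, H 2.660
×3: C 3.00, H 7.98 → C3H8

C3H8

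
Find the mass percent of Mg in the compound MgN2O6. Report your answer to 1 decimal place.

Molar mass = 1(24.31) + 2(14.01) + 6(16.00) = 148.330 g/mol
Mass of Mg per mole = 1 × 24.31 = 24.310 g
% Mg = 24.310 / 148.330 × 100 = 16.4%

16.4%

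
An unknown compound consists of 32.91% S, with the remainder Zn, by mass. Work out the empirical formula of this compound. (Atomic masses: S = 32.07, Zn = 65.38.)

Assume 100 g: 32.91 g S, 67.09 g Zn.
n(S) = 32.91/32.07 = 1.026, n(Zn) = 67.09/65.38 = 1.026
Divide by the smallest (1.026 mol Zn): S 1.000, Zn 1.000
≈ 1:1 → SZn

SZn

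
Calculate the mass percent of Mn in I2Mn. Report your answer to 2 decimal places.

Molar mass = 2(126.90) + 1(54.94) = 308.740 g/mol
Mass of Mn per mole = 1 × 54.94 = 54.940 g
% Mn = 54.940 / 308.740 × 100 = 17.79%

17.79%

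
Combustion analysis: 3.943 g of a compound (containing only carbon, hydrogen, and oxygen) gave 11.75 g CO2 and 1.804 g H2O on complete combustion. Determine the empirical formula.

C8H6O

mol C = 11.75 / 44.01 = 0.2670; mass C = 0.2670 × 12.01 = 3.206 g
mol H = 2 × (1.804 / 18.02) = 0.2002; mass H = 0.2002 × 1.008 = 0.2018 g
mass O = 3.943 − (3.408) = 0.5347 g → mol O = 0.03342
Ratios (÷ 0.03342): C 7.989, H 5.991, O 1.000
→ C8H6O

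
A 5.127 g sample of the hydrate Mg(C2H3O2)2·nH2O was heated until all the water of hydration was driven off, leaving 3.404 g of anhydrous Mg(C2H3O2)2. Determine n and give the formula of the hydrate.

Mass of water lost = 5.127 − 3.404 = 1.723 g → 1.723 / 18.02 = 0.09562 mol H2O
Molar mass of Mg(C2H3O2)2 = 142.40 g/mol → mol Mg(C2H3O2)2 = 3.404 / 142.40 = 0.0239
n = 0.09562 / 0.0239 = 4.00 ≈ 4 → Mg(C2H3O2)2·4H2O

Mg(C2H3O2)2·4H2O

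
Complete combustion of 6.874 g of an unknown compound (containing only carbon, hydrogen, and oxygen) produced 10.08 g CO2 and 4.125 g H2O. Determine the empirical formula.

mol C = 10.08 / 44.01 = 0.2290; mass C = 0.2290 × 12.01 = 2.751 g
mol H = 2 × (4.125 / 18.02) = 0.4578; mass H = 0.4578 × 1.008 = 0.4615 g
mass O = 6.874 − (3.212) = 3.662 g → mol O = 0.2289
Ratios (÷ 0.2289): C 1.001, H 2.000, O 1.000
Ratio ≈ 1:2:1, so the empirical formula is CH2O

CH2O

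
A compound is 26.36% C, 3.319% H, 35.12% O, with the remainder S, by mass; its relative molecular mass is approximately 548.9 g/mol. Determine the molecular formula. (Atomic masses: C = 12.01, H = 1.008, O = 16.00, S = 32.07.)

C12H18O12S6

Assume 100 g: 26.36 g C, 3.319 g H, 35.12 g O, 35.201 g S.
C: 26.36 g ÷ 12.01 g/mol = 2.195 mol
H: 3.319 g ÷ 1.008 g/mol = 3.293 mol
O: 35.12 g ÷ 16.00 g/mol = 2.195 mol
S: 35.201 g ÷ 32.07 g/mol = 1.098 mol
Divide by the smallest (1.098 mol S): C 2.000, H 3.000, O 2.000, S 1.000
≈ 2:3:2:1 → C2H3O2S
Empirical-formula mass = 91.11 g/mol
n = 548.9 / 91.11 = 6.02 ≈ 6
Molecular formula = (C2H3O2S)×6 = C12H18O12S6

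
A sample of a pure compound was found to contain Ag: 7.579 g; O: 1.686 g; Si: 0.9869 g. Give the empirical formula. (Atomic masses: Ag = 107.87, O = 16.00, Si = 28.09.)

n(Ag) = 7.579/107.87 = 0.07026, n(O) = 1.686/16.00 = 0.1054, n(Si) = 0.9869/28.09 = 0.03513
Divide by the smallest (0.03513 mol Si): Ag 2.000, O 2.999, Si 1.000
Ratio ≈ 2:3:1, so the empirical formula is Ag2O3Si

Ag2O3Si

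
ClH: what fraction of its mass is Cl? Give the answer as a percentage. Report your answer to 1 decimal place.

97.2%

Molar mass = 1(35.45) + 1(1.008) = 36.458 g/mol
Mass of Cl per mole = 1 × 35.45 = 35.450 g
% Cl = 35.450 / 36.458 × 100 = 97.2%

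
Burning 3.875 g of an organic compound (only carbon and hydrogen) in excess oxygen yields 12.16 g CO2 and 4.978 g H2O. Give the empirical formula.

mol C = 12.16 / 44.01 = 0.2763; mass C = 0.2763 × 12.01 = 3.318 g
mol H = 2 × (4.978 / 18.02) = 0.5525; mass H = 0.5525 × 1.008 = 0.5569 g
Ratios (÷ 0.2763): C 1.000, H 2.000
Ratio ≈ 1:2, so the empirical formula is CH2

CH2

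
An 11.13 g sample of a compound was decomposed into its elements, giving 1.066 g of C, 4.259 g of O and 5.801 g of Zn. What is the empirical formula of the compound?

Moles — C: 1.066 / 12.01 = 0.08876 mol; O: 4.259 / 16.00 = 0.2662 mol; Zn: 5.801 / 65.38 = 0.08873 mol
Smallest is Zn at 0.08873 mol; normalising gives C 1.000, O 3.000, Zn 1.000
→ CO3Zn

CO3Zn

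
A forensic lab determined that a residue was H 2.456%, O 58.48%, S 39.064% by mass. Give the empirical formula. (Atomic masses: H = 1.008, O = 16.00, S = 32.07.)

Assume 100 g: 2.456 g H, 58.48 g O, 39.064 g S.
n(H) = 2.456/1.008 = 2.437, n(O) = 58.48/16.00 = 3.655, n(S) = 39.064/32.07 = 1.218
Divide by the smallest (1.218 mol S): H 2.000, O 3.001, S 1.000
→ H2O3S

H2O3S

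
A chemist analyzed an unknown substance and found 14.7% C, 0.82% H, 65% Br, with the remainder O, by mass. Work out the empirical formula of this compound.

Assume 100 g: 14.7 g C, 0.82 g H, 65 g Br, 19.48 g O.
C: 14.7 g ÷ 12.01 g/mol = 1.224 mol
H: 0.82 g ÷ 1.008 g/mol = 0.8135 mol
Br: 65 g ÷ 79.90 g/mol = 0.8135 mol
O: 19.48 g ÷ 16.00 g/mol = 1.218 mol
Divide by the smallest (0.8135 mol H): C 1.505, H 1.000, Br 1.000, O 1.497
×2: C 3.01, H 2.00, Br 2.00, O 2.99 → C3H2Br2O3

C3H2Br2O3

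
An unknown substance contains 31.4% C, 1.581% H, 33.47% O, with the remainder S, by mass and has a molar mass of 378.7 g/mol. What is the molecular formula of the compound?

C10H6O8S4

Assume 100 g: 31.4 g C, 1.581 g H, 33.47 g O, 33.549 g S.
n(C) = 31.4/12.01 = 2.614, n(H) = 1.581/1.008 = 1.568, n(O) = 33.47/16.00 = 2.092, n(S) = 33.549/32.07 = 1.046
Divide by the smallest (1.046 mol S): C 2.499, H 1.499, O 2.000, S 1.000
×2: C 5.00, H 3.00, O 4.00, S 2.00 → C5H3O4S2
Empirical-formula mass = 191.21 g/mol
n = 378.7 / 191.21 = 1.98 ≈ 2
Molecular formula = (C5H3O4S2)×2 = C10H6O8S4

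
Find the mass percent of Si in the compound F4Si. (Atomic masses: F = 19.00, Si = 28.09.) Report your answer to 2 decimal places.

Molar mass = 4(19.00) + 1(28.09) = 104.090 g/mol
Mass of Si per mole = 1 × 28.09 = 28.090 g
% Si = 28.090 / 104.090 × 100 = 26.99%

26.99%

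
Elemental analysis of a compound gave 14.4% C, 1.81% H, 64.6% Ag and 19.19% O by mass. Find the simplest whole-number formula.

Assume 100 g: 14.4 g C, 1.81 g H, 64.6 g Ag, 19.19 g O.
Moles — C: 14.4 / 12.01 = 1.199 mol; H: 1.81 / 1.008 = 1.796 mol; Ag: 64.6 / 107.87 = 0.5989 mol; O: 19.19 / 16.00 = 1.199 mol
Smallest is Ag at 0.5989 mol; normalising gives C 2.002, H 2.998, Ag 1.000, O 2.003
Ratio ≈ 2:3:1:2, so the empirical formula is C2H3AgO2

C2H3AgO2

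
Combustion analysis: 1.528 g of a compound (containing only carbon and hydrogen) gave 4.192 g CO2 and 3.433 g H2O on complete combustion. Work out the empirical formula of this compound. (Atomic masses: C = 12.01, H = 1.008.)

CH4

mol C = 4.192 / 44.01 = 0.09525; mass C = 0.09525 × 12.01 = 1.144 g
mol H = 2 × (3.433 / 18.02) = 0.3810; mass H = 0.3810 × 1.008 = 0.3841 g
Ratios (÷ 0.09525): C 1.000, H 4.000
Ratio ≈ 1:4, so the empirical formula is CH4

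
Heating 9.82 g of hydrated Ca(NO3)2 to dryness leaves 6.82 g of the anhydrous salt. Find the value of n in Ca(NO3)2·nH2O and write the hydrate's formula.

Mass of water lost = 9.82 − 6.82 = 3 g → 3 / 18.02 = 0.1665 mol H2O
Molar mass of Ca(NO3)2 = 164.10 g/mol → mol Ca(NO3)2 = 6.82 / 164.10 = 0.04156
n = 0.1665 / 0.04156 = 4.01 ≈ 4 → Ca(NO3)2·4H2O

Ca(NO3)2·4H2O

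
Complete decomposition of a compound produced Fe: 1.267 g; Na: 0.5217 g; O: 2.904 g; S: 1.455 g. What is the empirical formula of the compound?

FeNaO8S2

n(Fe) = 1.267/55.85 = 0.02269, n(Na) = 0.5217/22.99 = 0.02269, n(O) = 2.904/16.00 = 0.1815, n(S) = 1.455/32.07 = 0.04537
Smallest is Fe at 0.02269 mol; normalising gives Fe 1.000, Na 1.000, O 8.001, S 2.000
≈ 1:1:8:2 → FeNaO8S2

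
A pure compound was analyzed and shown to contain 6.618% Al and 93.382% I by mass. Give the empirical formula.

Assume 100 g: 6.618 g Al, 93.382 g I.
Moles — Al: 6.618 / 26.98 = 0.2453 mol; I: 93.382 / 126.90 = 0.7359 mol
Divide by the smallest (0.2453 mol Al): Al 1.000, I 3.000
→ AlI3

AlI3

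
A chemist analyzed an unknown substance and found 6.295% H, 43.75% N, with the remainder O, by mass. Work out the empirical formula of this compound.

Assume 100 g: 6.295 g H, 43.75 g N, 49.955 g O.
H: 6.295 g ÷ 1.008 g/mol = 6.245 mol
N: 43.75 g ÷ 14.01 g/mol = 3.123 mol
O: 49.955 g ÷ 16.00 g/mol = 3.122 mol
Divide by the smallest (3.122 mol O): H 2.000, N 1.000, O 1.000
≈ 2:1:1 → H2NO

H2NO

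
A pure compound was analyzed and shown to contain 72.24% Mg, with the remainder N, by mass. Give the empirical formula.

Assume 100 g: 72.24 g Mg, 27.76 g N.
n(Mg) = 72.24/24.31 = 2.972, n(N) = 27.76/14.01 = 1.981
Divide by the smallest (1.981 mol N): Mg 1.500, N 1.000
Multiply by 2: Mg 3.00, N 2.00 → Mg3N2

Mg3N2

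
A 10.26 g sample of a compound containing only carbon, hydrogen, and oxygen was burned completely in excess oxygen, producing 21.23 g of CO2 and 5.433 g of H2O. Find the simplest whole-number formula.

mol C = 21.23 / 44.01 = 0.4824; mass C = 0.4824 × 12.01 = 5.794 g
mol H = 2 × (5.433 / 18.02) = 0.6030; mass H = 0.6030 × 1.008 = 0.6078 g
mass O = 10.26 − (6.401) = 3.859 g → mol O = 0.2412
Smallest is O at 0.2412 mol; normalising gives C 2.000, H 2.500, O 1.000
Multiply by 2: C 4.00, H 5.00, O 2.00 → C4H5O2

C4H5O2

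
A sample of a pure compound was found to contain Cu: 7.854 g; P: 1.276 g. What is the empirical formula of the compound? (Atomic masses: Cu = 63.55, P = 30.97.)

Moles — Cu: 7.854 / 63.55 = 0.1236 mol; P: 1.276 / 30.97 = 0.0412 mol
Ratios (÷ 0.0412): Cu 3.000, P 1.000
≈ 3:1 → Cu3P

Cu3P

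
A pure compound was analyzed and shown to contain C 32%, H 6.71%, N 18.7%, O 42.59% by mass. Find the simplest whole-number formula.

C2H5NO2

Assume 100 g: 32 g C, 6.71 g H, 18.7 g N, 42.59 g O.
C: 32 g ÷ 12.01 g/mol = 2.664 mol
H: 6.71 g ÷ 1.008 g/mol = 6.657 mol
N: 18.7 g ÷ 14.01 g/mol = 1.335 mol
O: 42.59 g ÷ 16.00 g/mol = 2.662 mol
Ratios (÷ 1.335): C 1.996, H 4.987, N 1.000, O 1.994
Ratio ≈ 2:5:1:2, so the empirical formula is C2H5NO2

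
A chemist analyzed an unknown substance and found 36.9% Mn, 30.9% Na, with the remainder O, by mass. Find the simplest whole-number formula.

Assume 100 g: 36.9 g Mn, 30.9 g Na, 32.2 g O.
Moles — Mn: 36.9 / 54.94 = 0.6716 mol; Na: 30.9 / 22.99 = 1.344 mol; O: 32.2 / 16.00 = 2.013 mol
Smallest is Mn at 0.6716 mol; normalising gives Mn 1.000, Na 2.001, O 2.996
Ratio ≈ 1:2:3, so the empirical formula is MnNa2O3

MnNa2O3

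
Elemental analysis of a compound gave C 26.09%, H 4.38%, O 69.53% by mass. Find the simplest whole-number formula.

Assume 100 g: 26.09 g C, 4.38 g H, 69.53 g O.
C: 26.09 g ÷ 12.01 g/mol = 2.172 mol
H: 4.38 g ÷ 1.008 g/mol = 4.345 mol
O: 69.53 g ÷ 16.00 g/mol = 4.346 mol
Smallest is C at 2.172 mol; normalising gives C 1.000, H 2.000, O 2.000
Ratio ≈ 1:2:2, so the empirical formula is CH2O2

CH2O2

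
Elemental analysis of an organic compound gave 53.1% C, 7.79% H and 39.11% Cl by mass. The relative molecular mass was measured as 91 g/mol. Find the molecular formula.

C4H7Cl

Assume 100 g: 53.1 g C, 7.79 g H, 39.11 g Cl.
Moles — C: 53.1 / 12.01 = 4.421 mol; H: 7.79 / 1.008 = 7.728 mol; Cl: 39.11 / 35.45 = 1.103 mol
Smallest is Cl at 1.103 mol; normalising gives C 4.008, H 7.005, Cl 1.000
→ C4H7Cl
Empirical-formula mass = 90.55 g/mol
n = 91 / 90.55 = 1.01 ≈ 1
Molecular formula = empirical formula = C4H7Cl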